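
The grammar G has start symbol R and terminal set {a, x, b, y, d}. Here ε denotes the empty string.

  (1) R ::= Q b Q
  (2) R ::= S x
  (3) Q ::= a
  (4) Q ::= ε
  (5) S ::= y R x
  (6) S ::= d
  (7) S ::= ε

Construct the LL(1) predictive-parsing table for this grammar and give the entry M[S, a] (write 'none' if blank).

FIRST(Q) = {ε, a}
FIRST(S) = {ε, d, y}
FIRST(R) = {a, b, d, x, y}  (via Q b Q, S x)
FOLLOW(R) includes $ since R is the start symbol.
FOLLOW(S): in R::=S x, S is followed by x with FIRST {x}. Thus FOLLOW(S) = {x}.
For S ::= y R x: FIRST(y R x) = {y}, so it goes in M[S, t] for t ∈ {y}.
For S ::= d: FIRST(d) = {d}, so it goes in M[S, t] for t ∈ {d}.
For S ::= ε: FIRST(ε) = {ε}, so it goes in M[S, t] for t ∈ {}; since ε ∈ FIRST, also for every t ∈ FOLLOW(S) = {x}.
None of these place a production in M[S, a].

none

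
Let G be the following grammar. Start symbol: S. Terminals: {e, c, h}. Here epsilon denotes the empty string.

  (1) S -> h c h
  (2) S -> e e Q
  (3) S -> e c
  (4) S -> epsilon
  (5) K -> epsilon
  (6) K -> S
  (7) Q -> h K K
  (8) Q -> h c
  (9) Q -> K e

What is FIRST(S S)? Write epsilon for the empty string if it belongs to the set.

{epsilon, e, h}

FIRST(S): from S->h c h we get {h}; from S->e e Q we get {e}; from S->e c we get {e}; from S->epsilon we get {epsilon}. So FIRST(S) = {epsilon, e, h}.
FIRST(K): from K->epsilon we get {epsilon}; from K->S we get {epsilon, e, h}. So FIRST(K) = {epsilon, e, h}.
FIRST(Q): from Q->h K K we get {h}; from Q->h c we get {h}; from Q->K e we get {e, h}. So FIRST(Q) = {e, h}.
FIRST(S S): take FIRST of each symbol in turn, carrying on past any symbol whose FIRST contains epsilon; result {epsilon, e, h}.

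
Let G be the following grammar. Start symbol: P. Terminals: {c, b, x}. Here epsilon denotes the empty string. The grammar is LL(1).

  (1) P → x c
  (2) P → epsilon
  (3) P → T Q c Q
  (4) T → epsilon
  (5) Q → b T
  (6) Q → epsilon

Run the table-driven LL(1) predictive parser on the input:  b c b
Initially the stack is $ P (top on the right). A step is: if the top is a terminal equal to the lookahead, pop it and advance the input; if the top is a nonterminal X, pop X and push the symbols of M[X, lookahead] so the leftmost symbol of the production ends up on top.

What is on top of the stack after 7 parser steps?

     Stack      Input    Action
  1  $ P        b c b $  expand P → T Q c Q
  2  $ Q c Q T  b c b $  expand T → epsilon
  3  $ Q c Q    b c b $  expand Q → b T
  4  $ Q c T b  b c b $  match b
  5  $ Q c T    c b $    expand T → epsilon
  6  $ Q c      c b $    match c
  7  $ Q        b $      expand Q → b T
Stack after step 7: $ T b (top = b).

b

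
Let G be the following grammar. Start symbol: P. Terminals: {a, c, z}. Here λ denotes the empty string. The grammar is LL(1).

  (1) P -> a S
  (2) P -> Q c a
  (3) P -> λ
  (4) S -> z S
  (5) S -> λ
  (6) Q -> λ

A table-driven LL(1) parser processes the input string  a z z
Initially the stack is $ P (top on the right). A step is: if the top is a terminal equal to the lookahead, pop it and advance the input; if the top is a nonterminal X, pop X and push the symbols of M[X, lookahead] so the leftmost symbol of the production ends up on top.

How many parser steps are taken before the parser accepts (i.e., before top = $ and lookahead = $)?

     Stack  Input    Action
  1  $ P    a z z $  expand P -> a S
  2  $ S a  a z z $  match a
  3  $ S    z z $    expand S -> z S
  4  $ S z  z z $    match z
  5  $ S    z $      expand S -> z S
  6  $ S z  z $      match z
  7  $ S    $        expand S -> λ
Accept reached after 7 steps.

7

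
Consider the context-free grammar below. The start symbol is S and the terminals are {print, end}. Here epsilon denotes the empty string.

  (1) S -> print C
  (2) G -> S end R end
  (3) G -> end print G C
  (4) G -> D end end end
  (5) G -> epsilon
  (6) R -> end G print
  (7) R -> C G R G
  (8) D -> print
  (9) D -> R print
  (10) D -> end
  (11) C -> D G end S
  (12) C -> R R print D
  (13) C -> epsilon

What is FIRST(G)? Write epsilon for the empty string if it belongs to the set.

{epsilon, end, print}

FIRST(S): from S->print C we get {print}. So FIRST(S) = {print}.
FIRST(G): from G->S end R end we get {print}; from G->end print G C we get {end}; from G->D end end end we get {end, print}; from G->epsilon we get {epsilon}. So FIRST(G) = {epsilon, end, print}.
FIRST(R): from R->end G print we get {end}; from R->C G R G we get {end, print}. So FIRST(R) = {end, print}.
FIRST(D): from D->print we get {print}; from D->R print we get {end, print}; from D->end we get {end}. So FIRST(D) = {end, print}.
FIRST(C): from C->D G end S we get {end, print}; from C->R R print D we get {end, print}; from C->epsilon we get {epsilon}. So FIRST(C) = {epsilon, end, print}.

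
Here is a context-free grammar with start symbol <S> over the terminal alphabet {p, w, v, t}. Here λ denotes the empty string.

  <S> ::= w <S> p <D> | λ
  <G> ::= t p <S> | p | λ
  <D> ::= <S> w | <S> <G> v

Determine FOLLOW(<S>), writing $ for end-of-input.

{$, p, t, v, w}

FIRST(<S>): from <S>::=w <S> p <D> we get {w}; from <S>::=λ we get {λ}. So FIRST(<S>) = {λ, w}.
FIRST(<G>): from <G>::=t p <S> we get {t}; from <G>::=p we get {p}; from <G>::=λ we get {λ}. So FIRST(<G>) = {λ, p, t}.
FIRST(<D>): from <D>::=<S> w we get {w}; from <D>::=<S> <G> v we get {p, t, v, w}. So FIRST(<D>) = {p, t, v, w}.
FOLLOW(<S>) includes $ since <S> is the start symbol.
FOLLOW(<G>): in <D>::=<S> <G> v, <G> is followed by v with FIRST {v}. Thus FOLLOW(<G>) = {v}.
FOLLOW(<S>): in <S>::=w <S> p <D>, <S> is followed by p <D> with FIRST {p}; in <G>::=t p <S>, the suffix after <S> is empty, so FOLLOW(<S>) ⊇ FOLLOW(<G>) = {v}; in <D>::=<S> w, <S> is followed by w with FIRST {w}; in <D>::=<S> <G> v, <S> is followed by <G> v with FIRST {p, t, v}. Thus FOLLOW(<S>) = {$, p, t, v, w}.
FOLLOW(<D>): in <S>::=w <S> p <D>, the suffix after <D> is empty, so FOLLOW(<D>) ⊇ FOLLOW(<S>) = {$, p, t, v, w}. Thus FOLLOW(<D>) = {$, p, t, v, w}.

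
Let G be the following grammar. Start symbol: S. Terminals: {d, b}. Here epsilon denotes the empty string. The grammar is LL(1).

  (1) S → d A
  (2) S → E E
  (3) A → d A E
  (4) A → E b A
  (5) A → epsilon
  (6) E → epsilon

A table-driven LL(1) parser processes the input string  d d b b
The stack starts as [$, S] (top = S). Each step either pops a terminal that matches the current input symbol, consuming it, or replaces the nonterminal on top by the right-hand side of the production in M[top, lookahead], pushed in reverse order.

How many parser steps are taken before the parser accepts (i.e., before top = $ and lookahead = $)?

12

step 1: stack=$ S  input=d d b b $  — expand S → d A
step 2: stack=$ A d  input=d d b b $  — match d
step 3: stack=$ A  input=d b b $  — expand A → d A E
step 4: stack=$ E A d  input=d b b $  — match d
step 5: stack=$ E A  input=b b $  — expand A → E b A
step 6: stack=$ E A b E  input=b b $  — expand E → epsilon
step 7: stack=$ E A b  input=b b $  — match b
step 8: stack=$ E A  input=b $  — expand A → E b A
step 9: stack=$ E A b E  input=b $  — expand E → epsilon
step 10: stack=$ E A b  input=b $  — match b
step 11: stack=$ E A  input=$  — expand A → epsilon
step 12: stack=$ E  input=$  — expand E → epsilon
Accept reached after 12 steps.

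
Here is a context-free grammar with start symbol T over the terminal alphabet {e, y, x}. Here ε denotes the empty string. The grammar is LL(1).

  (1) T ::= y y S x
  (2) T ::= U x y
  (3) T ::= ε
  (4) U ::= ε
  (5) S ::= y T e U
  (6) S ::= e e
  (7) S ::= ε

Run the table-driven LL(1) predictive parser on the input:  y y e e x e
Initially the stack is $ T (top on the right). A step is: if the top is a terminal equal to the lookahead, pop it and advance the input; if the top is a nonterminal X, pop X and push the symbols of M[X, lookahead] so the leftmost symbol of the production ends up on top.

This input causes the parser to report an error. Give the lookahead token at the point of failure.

     Stack      Input          Action
  1  $ T        y y e e x e $  expand T ::= y y S x
  2  $ x S y y  y y e e x e $  match y
  3  $ x S y    y e e x e $    match y
  4  $ x S      e e x e $      expand S ::= e e
  5  $ x e e    e e x e $      match e
  6  $ x e      e x e $        match e
  7  $ x        x e $          match x
  8  $          e $            error: stack empty but input remains

e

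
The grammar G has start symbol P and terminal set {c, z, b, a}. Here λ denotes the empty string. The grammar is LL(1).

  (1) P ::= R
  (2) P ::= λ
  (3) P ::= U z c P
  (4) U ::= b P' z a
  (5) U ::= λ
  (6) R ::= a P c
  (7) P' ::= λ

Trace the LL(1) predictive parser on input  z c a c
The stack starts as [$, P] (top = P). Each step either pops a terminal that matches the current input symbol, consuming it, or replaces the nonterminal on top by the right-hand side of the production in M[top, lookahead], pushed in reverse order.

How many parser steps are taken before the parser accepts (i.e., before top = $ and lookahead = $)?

9

     Stack      Input      Action
  1  $ P        z c a c $  expand P ::= U z c P
  2  $ P c z U  z c a c $  expand U ::= λ
  3  $ P c z    z c a c $  match z
  4  $ P c      c a c $    match c
  5  $ P        a c $      expand P ::= R
  6  $ R        a c $      expand R ::= a P c
  7  $ c P a    a c $      match a
  8  $ c P      c $        expand P ::= λ
  9  $ c        c $        match c
Accept reached after 9 steps.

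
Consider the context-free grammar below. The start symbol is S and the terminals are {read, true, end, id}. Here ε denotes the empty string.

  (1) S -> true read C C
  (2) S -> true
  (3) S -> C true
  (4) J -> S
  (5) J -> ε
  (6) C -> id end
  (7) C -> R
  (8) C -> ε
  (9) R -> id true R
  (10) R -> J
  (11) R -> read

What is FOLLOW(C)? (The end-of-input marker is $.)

{$, id, read, true}

FIRST(S) = {id, read, true}  (via C true)
FIRST(J) = {ε, id, read, true}  (via S)
FIRST(R) = {ε, id, read, true}  (via J)
FIRST(C) = {ε, id, read, true}  (via R)
FOLLOW(S) includes $ since S is the start symbol.
FOLLOW(S): in J->S, the suffix after S is empty, so FOLLOW(S) ⊇ FOLLOW(J) = {$, id, read, true}. Thus FOLLOW(S) = {$, id, read, true}.
FOLLOW(C): in S->true read C C (occurrence 1), C is followed by C with FIRST {ε, id, read, true}; in S->true read C C (occurrence 1), the suffix after C is nullable, so FOLLOW(C) ⊇ FOLLOW(S) = {$, id, read, true}; in S->true read C C (occurrence 2), the suffix after C is empty, so FOLLOW(C) ⊇ FOLLOW(S) = {$, id, read, true}; in S->C true, C is followed by true with FIRST {true}. Thus FOLLOW(C) = {$, id, read, true}.
FOLLOW(R): in C->R, the suffix after R is empty, so FOLLOW(R) ⊇ FOLLOW(C) = {$, id, read, true}; in R->id true R, the suffix after R is empty (adds nothing new). Thus FOLLOW(R) = {$, id, read, true}.
FOLLOW(J): in R->J, the suffix after J is empty, so FOLLOW(J) ⊇ FOLLOW(R) = {$, id, read, true}. Thus FOLLOW(J) = {$, id, read, true}.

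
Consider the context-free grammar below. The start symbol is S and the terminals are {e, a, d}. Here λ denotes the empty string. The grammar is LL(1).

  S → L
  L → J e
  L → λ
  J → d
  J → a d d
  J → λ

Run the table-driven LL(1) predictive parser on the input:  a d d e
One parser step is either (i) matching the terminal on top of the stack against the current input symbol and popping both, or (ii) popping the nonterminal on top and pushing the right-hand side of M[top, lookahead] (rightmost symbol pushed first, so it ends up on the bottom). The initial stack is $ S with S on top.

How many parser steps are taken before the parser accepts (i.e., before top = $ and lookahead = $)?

7

step 1: stack=$ S  input=a d d e $  — expand S → L
step 2: stack=$ L  input=a d d e $  — expand L → J e
step 3: stack=$ e J  input=a d d e $  — expand J → a d d
step 4: stack=$ e d d a  input=a d d e $  — match a
step 5: stack=$ e d d  input=d d e $  — match d
step 6: stack=$ e d  input=d e $  — match d
step 7: stack=$ e  input=e $  — match e
Accept reached after 7 steps.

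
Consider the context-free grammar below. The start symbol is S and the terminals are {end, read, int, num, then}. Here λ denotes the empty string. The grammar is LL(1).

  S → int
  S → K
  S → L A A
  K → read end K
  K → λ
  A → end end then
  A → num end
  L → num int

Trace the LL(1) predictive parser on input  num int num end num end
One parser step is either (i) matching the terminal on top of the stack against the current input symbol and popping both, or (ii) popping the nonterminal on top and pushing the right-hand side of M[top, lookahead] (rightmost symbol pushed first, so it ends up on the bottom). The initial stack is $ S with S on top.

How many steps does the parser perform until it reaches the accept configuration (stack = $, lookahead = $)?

      Stack          Input                      Action
   1  $ S            num int num end num end $  expand S → L A A
   2  $ A A L        num int num end num end $  expand L → num int
   3  $ A A int num  num int num end num end $  match num
   4  $ A A int      int num end num end $      match int
   5  $ A A          num end num end $          expand A → num end
   6  $ A end num    num end num end $          match num
   7  $ A end        end num end $              match end
   8  $ A            num end $                  expand A → num end
   9  $ end num      num end $                  match num
  10  $ end          end $                      match end
Accept reached after 10 steps.

10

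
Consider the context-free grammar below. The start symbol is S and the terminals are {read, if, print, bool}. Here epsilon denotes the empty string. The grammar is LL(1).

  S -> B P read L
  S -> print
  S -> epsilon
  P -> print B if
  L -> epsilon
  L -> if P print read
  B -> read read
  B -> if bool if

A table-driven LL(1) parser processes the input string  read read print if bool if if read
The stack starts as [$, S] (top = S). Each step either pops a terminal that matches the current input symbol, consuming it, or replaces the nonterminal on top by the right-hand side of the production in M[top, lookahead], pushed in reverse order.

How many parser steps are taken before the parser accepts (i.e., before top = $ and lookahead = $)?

13

      Stack                   Input                                 Action
   1  $ S                     read read print if bool if if read $  expand S -> B P read L
   2  $ L read P B            read read print if bool if if read $  expand B -> read read
   3  $ L read P read read    read read print if bool if if read $  match read
   4  $ L read P read         read print if bool if if read $       match read
   5  $ L read P              print if bool if if read $            expand P -> print B if
   6  $ L read if B print     print if bool if if read $            match print
   7  $ L read if B           if bool if if read $                  expand B -> if bool if
   8  $ L read if if bool if  if bool if if read $                  match if
   9  $ L read if if bool     bool if if read $                     match bool
  10  $ L read if if          if if read $                          match if
  11  $ L read if             if read $                             match if
  12  $ L read                read $                                match read
  13  $ L                     $                                     expand L -> epsilon
Accept reached after 13 steps.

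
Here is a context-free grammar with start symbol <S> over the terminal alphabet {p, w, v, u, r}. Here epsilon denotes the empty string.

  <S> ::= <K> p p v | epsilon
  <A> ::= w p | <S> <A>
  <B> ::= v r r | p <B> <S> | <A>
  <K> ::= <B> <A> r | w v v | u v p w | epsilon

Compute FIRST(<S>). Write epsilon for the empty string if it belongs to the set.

{epsilon, p, u, v, w}

FIRST(<S>): from <S>::=<K> p p v we get {p, u, v, w}; from <S>::=epsilon we get {epsilon}. So FIRST(<S>) = {epsilon, p, u, v, w}.
FIRST(<A>): from <A>::=w p we get {w}; from <A>::=<S> <A> we get {p, u, v, w}. So FIRST(<A>) = {p, u, v, w}.
FIRST(<B>): from <B>::=v r r we get {v}; from <B>::=p <B> <S> we get {p}; from <B>::=<A> we get {p, u, v, w}. So FIRST(<B>) = {p, u, v, w}.
FIRST(<K>): from <K>::=<B> <A> r we get {p, u, v, w}; from <K>::=w v v we get {w}; from <K>::=u v p w we get {u}; from <K>::=epsilon we get {epsilon}. So FIRST(<K>) = {epsilon, p, u, v, w}.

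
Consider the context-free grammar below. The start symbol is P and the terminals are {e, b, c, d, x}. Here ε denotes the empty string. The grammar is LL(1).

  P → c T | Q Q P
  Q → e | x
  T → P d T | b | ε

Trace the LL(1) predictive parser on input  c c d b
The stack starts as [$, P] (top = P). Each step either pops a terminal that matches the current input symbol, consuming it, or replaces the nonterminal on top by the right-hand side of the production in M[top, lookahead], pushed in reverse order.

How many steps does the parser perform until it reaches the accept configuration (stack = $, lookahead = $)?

9

step 1: stack=$ P  input=c c d b $  — expand P → c T
step 2: stack=$ T c  input=c c d b $  — match c
step 3: stack=$ T  input=c d b $  — expand T → P d T
step 4: stack=$ T d P  input=c d b $  — expand P → c T
step 5: stack=$ T d T c  input=c d b $  — match c
step 6: stack=$ T d T  input=d b $  — expand T → ε
step 7: stack=$ T d  input=d b $  — match d
step 8: stack=$ T  input=b $  — expand T → b
step 9: stack=$ b  input=b $  — match b
Accept reached after 9 steps.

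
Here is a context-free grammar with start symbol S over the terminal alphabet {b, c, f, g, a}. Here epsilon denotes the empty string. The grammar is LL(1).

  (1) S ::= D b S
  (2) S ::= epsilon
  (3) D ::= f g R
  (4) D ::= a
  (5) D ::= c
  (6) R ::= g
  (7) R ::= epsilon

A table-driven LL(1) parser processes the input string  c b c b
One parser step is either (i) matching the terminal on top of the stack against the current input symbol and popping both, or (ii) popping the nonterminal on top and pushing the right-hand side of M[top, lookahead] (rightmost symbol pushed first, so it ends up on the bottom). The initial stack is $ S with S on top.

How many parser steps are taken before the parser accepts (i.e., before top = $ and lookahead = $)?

     Stack    Input      Action
  1  $ S      c b c b $  expand S ::= D b S
  2  $ S b D  c b c b $  expand D ::= c
  3  $ S b c  c b c b $  match c
  4  $ S b    b c b $    match b
  5  $ S      c b $      expand S ::= D b S
  6  $ S b D  c b $      expand D ::= c
  7  $ S b c  c b $      match c
  8  $ S b    b $        match b
  9  $ S      $          expand S ::= epsilon
Accept reached after 9 steps.

9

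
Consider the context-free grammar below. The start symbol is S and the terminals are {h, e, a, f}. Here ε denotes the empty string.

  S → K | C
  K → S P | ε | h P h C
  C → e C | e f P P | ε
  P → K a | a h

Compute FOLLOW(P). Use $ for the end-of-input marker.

{$, a, e, h}

FIRST(C) = {ε, e}
FIRST(S) = {ε, a, e, h}  (via K, C)
FIRST(K) = {ε, a, e, h}  (via S P)
FIRST(P) = {a, e, h}  (via K a)
FOLLOW(S) includes $ since S is the start symbol.
FOLLOW(S): in K→S P, S is followed by P with FIRST {a, e, h}. Thus FOLLOW(S) = {$, a, e, h}.
FOLLOW(K): in S→K, the suffix after K is empty, so FOLLOW(K) ⊇ FOLLOW(S) = {$, a, e, h}; in P→K a, K is followed by a with FIRST {a}. Thus FOLLOW(K) = {$, a, e, h}.
FOLLOW(C): in S→C, the suffix after C is empty, so FOLLOW(C) ⊇ FOLLOW(S) = {$, a, e, h}; in K→h P h C, the suffix after C is empty, so FOLLOW(C) ⊇ FOLLOW(K) = {$, a, e, h}; in C→e C, the suffix after C is empty (adds nothing new). Thus FOLLOW(C) = {$, a, e, h}.
FOLLOW(P): in K→S P, the suffix after P is empty, so FOLLOW(P) ⊇ FOLLOW(K) = {$, a, e, h}; in K→h P h C, P is followed by h C with FIRST {h}; in C→e f P P (occurrence 1), P is followed by P with FIRST {a, e, h}; in C→e f P P (occurrence 2), the suffix after P is empty, so FOLLOW(P) ⊇ FOLLOW(C) = {$, a, e, h}. Thus FOLLOW(P) = {$, a, e, h}.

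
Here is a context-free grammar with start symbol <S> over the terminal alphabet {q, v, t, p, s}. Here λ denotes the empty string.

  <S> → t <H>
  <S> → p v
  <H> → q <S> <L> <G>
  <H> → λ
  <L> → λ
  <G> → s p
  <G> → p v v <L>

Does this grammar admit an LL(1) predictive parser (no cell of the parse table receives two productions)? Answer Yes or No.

Yes

FIRST(<S>) = {p, t}
FIRST(<H>) = {λ, q}
FIRST(<L>) = {λ}
FIRST(<G>) = {p, s}
FOLLOW(<S>) = {$, p, s}
FOLLOW(<H>) = {$, p, s}
FOLLOW(<L>) = {$, p, s}
FOLLOW(<G>) = {$, p, s}
Each cell of M receives at most one production.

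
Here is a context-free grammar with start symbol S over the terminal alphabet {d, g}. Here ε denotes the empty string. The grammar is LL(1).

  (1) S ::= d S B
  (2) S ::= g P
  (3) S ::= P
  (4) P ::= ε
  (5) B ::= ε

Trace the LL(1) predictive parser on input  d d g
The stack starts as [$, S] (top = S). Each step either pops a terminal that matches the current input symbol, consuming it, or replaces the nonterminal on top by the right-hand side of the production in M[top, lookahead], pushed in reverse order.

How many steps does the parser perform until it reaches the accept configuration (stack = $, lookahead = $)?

     Stack      Input    Action
  1  $ S        d d g $  expand S ::= d S B
  2  $ B S d    d d g $  match d
  3  $ B S      d g $    expand S ::= d S B
  4  $ B B S d  d g $    match d
  5  $ B B S    g $      expand S ::= g P
  6  $ B B P g  g $      match g
  7  $ B B P    $        expand P ::= ε
  8  $ B B      $        expand B ::= ε
  9  $ B        $        expand B ::= ε
Accept reached after 9 steps.

9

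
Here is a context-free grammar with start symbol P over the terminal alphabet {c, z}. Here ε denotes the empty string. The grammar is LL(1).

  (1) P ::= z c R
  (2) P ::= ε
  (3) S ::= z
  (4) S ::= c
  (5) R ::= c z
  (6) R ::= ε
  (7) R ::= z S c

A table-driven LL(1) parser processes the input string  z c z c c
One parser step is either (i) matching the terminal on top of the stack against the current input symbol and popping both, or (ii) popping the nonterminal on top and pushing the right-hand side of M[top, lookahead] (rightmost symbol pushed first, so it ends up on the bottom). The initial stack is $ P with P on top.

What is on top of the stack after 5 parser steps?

     Stack    Input        Action
  1  $ P      z c z c c $  expand P ::= z c R
  2  $ R c z  z c z c c $  match z
  3  $ R c    c z c c $    match c
  4  $ R      z c c $      expand R ::= z S c
  5  $ c S z  z c c $      match z
Stack after step 5: $ c S (top = S).

S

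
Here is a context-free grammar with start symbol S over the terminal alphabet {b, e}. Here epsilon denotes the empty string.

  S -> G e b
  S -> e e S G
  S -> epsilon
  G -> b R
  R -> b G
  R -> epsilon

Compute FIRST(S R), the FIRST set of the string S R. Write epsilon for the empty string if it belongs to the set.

FIRST(G) = {b}
FIRST(R) = {epsilon, b}
FIRST(S) = {epsilon, b, e}  (via G e b)
FIRST(S R): take FIRST of each symbol in turn, carrying on past any symbol whose FIRST contains epsilon; result {epsilon, b, e}.

{epsilon, b, e}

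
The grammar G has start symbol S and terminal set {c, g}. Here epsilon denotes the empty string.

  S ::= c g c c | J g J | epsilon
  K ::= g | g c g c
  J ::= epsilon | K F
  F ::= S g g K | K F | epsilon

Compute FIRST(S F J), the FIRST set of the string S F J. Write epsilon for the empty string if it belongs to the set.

{epsilon, c, g}

FIRST(K): from K::=g we get {g}; from K::=g c g c we get {g}. So FIRST(K) = {g}.
FIRST(J): from J::=epsilon we get {epsilon}; from J::=K F we get {g}. So FIRST(J) = {epsilon, g}.
FIRST(S): from S::=c g c c we get {c}; from S::=J g J we get {g}; from S::=epsilon we get {epsilon}. So FIRST(S) = {epsilon, c, g}.
FIRST(F): from F::=S g g K we get {c, g}; from F::=K F we get {g}; from F::=epsilon we get {epsilon}. So FIRST(F) = {epsilon, c, g}.
FIRST(S F J): take FIRST of each symbol in turn, carrying on past any symbol whose FIRST contains epsilon; result {epsilon, c, g}.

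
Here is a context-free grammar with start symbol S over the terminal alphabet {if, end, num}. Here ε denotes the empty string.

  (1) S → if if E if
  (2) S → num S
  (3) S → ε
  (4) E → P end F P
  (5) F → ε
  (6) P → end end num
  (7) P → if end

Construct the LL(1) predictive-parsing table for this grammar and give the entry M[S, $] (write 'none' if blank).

S → ε

FIRST(S): from S→if if E if we get {if}; from S→num S we get {num}; from S→ε we get {ε}. So FIRST(S) = {ε, if, num}.
FIRST(F): from F→ε we get {ε}. So FIRST(F) = {ε}.
FIRST(P): from P→end end num we get {end}; from P→if end we get {if}. So FIRST(P) = {end, if}.
FIRST(E): from E→P end F P we get {end, if}. So FIRST(E) = {end, if}.
FOLLOW(S) includes $ since S is the start symbol.
FOLLOW(S): in S→num S, the suffix after S is empty (adds nothing new). Thus FOLLOW(S) = {$}.
For S → if if E if: FIRST(if if E if) = {if}, so it goes in M[S, t] for t ∈ {if}.
For S → num S: FIRST(num S) = {num}, so it goes in M[S, t] for t ∈ {num}.
For S → ε: FIRST(ε) = {ε}, so it goes in M[S, t] for t ∈ {}; since ε ∈ FIRST, also for every t ∈ FOLLOW(S) = {$}.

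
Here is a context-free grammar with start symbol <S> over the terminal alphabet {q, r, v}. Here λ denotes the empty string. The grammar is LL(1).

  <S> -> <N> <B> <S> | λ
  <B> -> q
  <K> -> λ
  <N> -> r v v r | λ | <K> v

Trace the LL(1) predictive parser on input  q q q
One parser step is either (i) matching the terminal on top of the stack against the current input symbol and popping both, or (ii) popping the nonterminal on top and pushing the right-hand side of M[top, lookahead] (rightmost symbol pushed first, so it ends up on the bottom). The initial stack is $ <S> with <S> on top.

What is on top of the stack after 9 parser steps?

<N>

     Stack          Input    Action
  1  $ <S>          q q q $  expand <S> -> <N> <B> <S>
  2  $ <S> <B> <N>  q q q $  expand <N> -> λ
  3  $ <S> <B>      q q q $  expand <B> -> q
  4  $ <S> q        q q q $  match q
  5  $ <S>          q q $    expand <S> -> <N> <B> <S>
  6  $ <S> <B> <N>  q q $    expand <N> -> λ
  7  $ <S> <B>      q q $    expand <B> -> q
  8  $ <S> q        q q $    match q
  9  $ <S>          q $      expand <S> -> <N> <B> <S>
Stack after step 9: $ <S> <B> <N> (top = <N>).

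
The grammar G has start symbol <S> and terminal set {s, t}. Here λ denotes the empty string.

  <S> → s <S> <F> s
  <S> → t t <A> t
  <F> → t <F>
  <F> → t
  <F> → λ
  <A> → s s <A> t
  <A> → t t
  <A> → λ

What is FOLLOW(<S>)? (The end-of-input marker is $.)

FIRST(<S>) = {s, t}
FIRST(<F>) = {λ, t}
FIRST(<A>) = {λ, s, t}
FOLLOW(<S>) includes $ since <S> is the start symbol.
FOLLOW(<S>): in <S>→s <S> <F> s, <S> is followed by <F> s with FIRST {s, t}. Thus FOLLOW(<S>) = {$, s, t}.
FOLLOW(<F>): in <S>→s <S> <F> s, <F> is followed by s with FIRST {s}; in <F>→t <F>, the suffix after <F> is empty (adds nothing new). Thus FOLLOW(<F>) = {s}.
FOLLOW(<A>): in <S>→t t <A> t, <A> is followed by t with FIRST {t}; in <A>→s s <A> t, <A> is followed by t with FIRST {t}. Thus FOLLOW(<A>) = {t}.

{$, s, t}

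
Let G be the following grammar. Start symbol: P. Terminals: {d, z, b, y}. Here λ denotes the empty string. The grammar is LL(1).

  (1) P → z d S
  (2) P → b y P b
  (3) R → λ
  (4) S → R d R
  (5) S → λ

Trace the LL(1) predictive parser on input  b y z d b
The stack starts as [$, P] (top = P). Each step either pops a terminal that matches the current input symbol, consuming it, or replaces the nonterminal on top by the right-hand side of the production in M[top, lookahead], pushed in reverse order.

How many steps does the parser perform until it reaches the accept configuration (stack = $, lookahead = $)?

     Stack      Input        Action
  1  $ P        b y z d b $  expand P → b y P b
  2  $ b P y b  b y z d b $  match b
  3  $ b P y    y z d b $    match y
  4  $ b P      z d b $      expand P → z d S
  5  $ b S d z  z d b $      match z
  6  $ b S d    d b $        match d
  7  $ b S      b $          expand S → λ
  8  $ b        b $          match b
Accept reached after 8 steps.

8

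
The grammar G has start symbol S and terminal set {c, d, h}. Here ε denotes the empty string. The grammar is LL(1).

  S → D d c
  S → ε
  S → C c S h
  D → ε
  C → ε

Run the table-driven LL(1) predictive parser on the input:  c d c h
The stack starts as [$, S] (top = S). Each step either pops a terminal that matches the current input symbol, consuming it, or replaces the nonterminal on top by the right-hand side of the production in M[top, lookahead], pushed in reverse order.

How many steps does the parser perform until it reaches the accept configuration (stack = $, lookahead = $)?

8

step 1: stack=$ S  input=c d c h $  — expand S → C c S h
step 2: stack=$ h S c C  input=c d c h $  — expand C → ε
step 3: stack=$ h S c  input=c d c h $  — match c
step 4: stack=$ h S  input=d c h $  — expand S → D d c
step 5: stack=$ h c d D  input=d c h $  — expand D → ε
step 6: stack=$ h c d  input=d c h $  — match d
step 7: stack=$ h c  input=c h $  — match c
step 8: stack=$ h  input=h $  — match h
Accept reached after 8 steps.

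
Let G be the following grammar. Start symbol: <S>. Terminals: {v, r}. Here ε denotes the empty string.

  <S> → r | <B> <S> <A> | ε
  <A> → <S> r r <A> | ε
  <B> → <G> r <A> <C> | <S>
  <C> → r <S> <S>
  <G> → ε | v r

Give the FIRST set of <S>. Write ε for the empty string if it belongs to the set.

FIRST(<C>) = {r}
FIRST(<G>) = {ε, v}
FIRST(<S>) = {ε, r, v}  (via <B> <S> <A>)
FIRST(<A>) = {ε, r, v}  (via <S> r r <A>)
FIRST(<B>) = {ε, r, v}  (via <G> r <A> <C>, <S>)

{ε, r, v}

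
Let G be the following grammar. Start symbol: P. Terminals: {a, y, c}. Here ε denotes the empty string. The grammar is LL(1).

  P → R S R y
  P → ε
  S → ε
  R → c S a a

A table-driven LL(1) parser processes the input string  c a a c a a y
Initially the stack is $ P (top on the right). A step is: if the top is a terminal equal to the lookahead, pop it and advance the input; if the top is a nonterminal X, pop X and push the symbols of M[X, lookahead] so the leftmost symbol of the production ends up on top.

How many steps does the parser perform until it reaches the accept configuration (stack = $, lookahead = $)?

step 1: stack=$ P  input=c a a c a a y $  — expand P → R S R y
step 2: stack=$ y R S R  input=c a a c a a y $  — expand R → c S a a
step 3: stack=$ y R S a a S c  input=c a a c a a y $  — match c
step 4: stack=$ y R S a a S  input=a a c a a y $  — expand S → ε
step 5: stack=$ y R S a a  input=a a c a a y $  — match a
step 6: stack=$ y R S a  input=a c a a y $  — match a
step 7: stack=$ y R S  input=c a a y $  — expand S → ε
step 8: stack=$ y R  input=c a a y $  — expand R → c S a a
step 9: stack=$ y a a S c  input=c a a y $  — match c
step 10: stack=$ y a a S  input=a a y $  — expand S → ε
step 11: stack=$ y a a  input=a a y $  — match a
step 12: stack=$ y a  input=a y $  — match a
step 13: stack=$ y  input=y $  — match y
Accept reached after 13 steps.

13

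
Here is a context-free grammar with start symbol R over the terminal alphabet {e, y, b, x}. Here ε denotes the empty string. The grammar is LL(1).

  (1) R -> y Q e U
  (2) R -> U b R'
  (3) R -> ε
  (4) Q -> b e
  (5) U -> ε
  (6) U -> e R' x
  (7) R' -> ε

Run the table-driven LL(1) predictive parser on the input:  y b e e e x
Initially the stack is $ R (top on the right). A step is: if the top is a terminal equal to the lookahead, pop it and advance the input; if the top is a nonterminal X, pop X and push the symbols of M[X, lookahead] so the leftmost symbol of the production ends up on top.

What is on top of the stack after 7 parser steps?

step 1: stack=$ R  input=y b e e e x $  — expand R -> y Q e U
step 2: stack=$ U e Q y  input=y b e e e x $  — match y
step 3: stack=$ U e Q  input=b e e e x $  — expand Q -> b e
step 4: stack=$ U e e b  input=b e e e x $  — match b
step 5: stack=$ U e e  input=e e e x $  — match e
step 6: stack=$ U e  input=e e x $  — match e
step 7: stack=$ U  input=e x $  — expand U -> e R' x
Stack after step 7: $ x R' e (top = e).

e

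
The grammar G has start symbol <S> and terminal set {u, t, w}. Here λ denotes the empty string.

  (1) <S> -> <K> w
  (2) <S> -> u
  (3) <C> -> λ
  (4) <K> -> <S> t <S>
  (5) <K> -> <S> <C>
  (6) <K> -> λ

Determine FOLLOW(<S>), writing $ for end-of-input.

FIRST(<C>) = {λ}
FIRST(<S>) = {u, w}  (via <K> w)
FIRST(<K>) = {λ, u, w}  (via <S> t <S>, <S> <C>)
FOLLOW(<S>) includes $ since <S> is the start symbol.
FOLLOW(<K>): in <S>-><K> w, <K> is followed by w with FIRST {w}. Thus FOLLOW(<K>) = {w}.
FOLLOW(<S>): in <K>-><S> t <S> (occurrence 1), <S> is followed by t <S> with FIRST {t}; in <K>-><S> t <S> (occurrence 2), the suffix after <S> is empty, so FOLLOW(<S>) ⊇ FOLLOW(<K>) = {w}; in <K>-><S> <C>, <S> is followed by <C> with FIRST {λ}; in <K>-><S> <C>, the suffix after <S> is nullable, so FOLLOW(<S>) ⊇ FOLLOW(<K>) = {w}. Thus FOLLOW(<S>) = {$, t, w}.
FOLLOW(<C>): in <K>-><S> <C>, the suffix after <C> is empty, so FOLLOW(<C>) ⊇ FOLLOW(<K>) = {w}. Thus FOLLOW(<C>) = {w}.

{$, t, w}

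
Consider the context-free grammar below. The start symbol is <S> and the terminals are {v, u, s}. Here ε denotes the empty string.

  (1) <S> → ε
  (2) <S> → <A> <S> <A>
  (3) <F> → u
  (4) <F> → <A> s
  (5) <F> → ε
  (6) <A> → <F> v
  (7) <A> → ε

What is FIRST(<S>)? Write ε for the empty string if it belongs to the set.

FIRST(<S>): from <S>→ε we get {ε}; from <S>→<A> <S> <A> we get {ε, s, u, v}. So FIRST(<S>) = {ε, s, u, v}.
FIRST(<F>): from <F>→u we get {u}; from <F>→<A> s we get {s, u, v}; from <F>→ε we get {ε}. So FIRST(<F>) = {ε, s, u, v}.
FIRST(<A>): from <A>→<F> v we get {s, u, v}; from <A>→ε we get {ε}. So FIRST(<A>) = {ε, s, u, v}.

{ε, s, u, v}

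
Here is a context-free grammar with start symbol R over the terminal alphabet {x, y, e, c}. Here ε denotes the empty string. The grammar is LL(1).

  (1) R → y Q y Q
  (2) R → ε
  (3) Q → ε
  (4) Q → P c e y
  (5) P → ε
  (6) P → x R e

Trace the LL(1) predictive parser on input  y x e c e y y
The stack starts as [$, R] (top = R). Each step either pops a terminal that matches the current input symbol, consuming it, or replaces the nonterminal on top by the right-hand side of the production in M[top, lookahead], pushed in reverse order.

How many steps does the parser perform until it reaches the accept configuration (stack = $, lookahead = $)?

step 1: stack=$ R  input=y x e c e y y $  — expand R → y Q y Q
step 2: stack=$ Q y Q y  input=y x e c e y y $  — match y
step 3: stack=$ Q y Q  input=x e c e y y $  — expand Q → P c e y
step 4: stack=$ Q y y e c P  input=x e c e y y $  — expand P → x R e
step 5: stack=$ Q y y e c e R x  input=x e c e y y $  — match x
step 6: stack=$ Q y y e c e R  input=e c e y y $  — expand R → ε
step 7: stack=$ Q y y e c e  input=e c e y y $  — match e
step 8: stack=$ Q y y e c  input=c e y y $  — match c
step 9: stack=$ Q y y e  input=e y y $  — match e
step 10: stack=$ Q y y  input=y y $  — match y
step 11: stack=$ Q y  input=y $  — match y
step 12: stack=$ Q  input=$  — expand Q → ε
Accept reached after 12 steps.

12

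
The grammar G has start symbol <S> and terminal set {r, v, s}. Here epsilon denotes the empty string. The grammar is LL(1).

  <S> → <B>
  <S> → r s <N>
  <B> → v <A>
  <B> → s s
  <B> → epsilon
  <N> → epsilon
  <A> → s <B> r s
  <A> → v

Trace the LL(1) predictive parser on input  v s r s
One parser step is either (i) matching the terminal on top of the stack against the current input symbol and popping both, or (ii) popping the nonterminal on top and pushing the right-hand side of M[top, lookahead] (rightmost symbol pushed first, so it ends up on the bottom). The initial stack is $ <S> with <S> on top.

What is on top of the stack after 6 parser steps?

step 1: stack=$ <S>  input=v s r s $  — expand <S> → <B>
step 2: stack=$ <B>  input=v s r s $  — expand <B> → v <A>
step 3: stack=$ <A> v  input=v s r s $  — match v
step 4: stack=$ <A>  input=s r s $  — expand <A> → s <B> r s
step 5: stack=$ s r <B> s  input=s r s $  — match s
step 6: stack=$ s r <B>  input=r s $  — expand <B> → epsilon
Stack after step 6: $ s r (top = r).

r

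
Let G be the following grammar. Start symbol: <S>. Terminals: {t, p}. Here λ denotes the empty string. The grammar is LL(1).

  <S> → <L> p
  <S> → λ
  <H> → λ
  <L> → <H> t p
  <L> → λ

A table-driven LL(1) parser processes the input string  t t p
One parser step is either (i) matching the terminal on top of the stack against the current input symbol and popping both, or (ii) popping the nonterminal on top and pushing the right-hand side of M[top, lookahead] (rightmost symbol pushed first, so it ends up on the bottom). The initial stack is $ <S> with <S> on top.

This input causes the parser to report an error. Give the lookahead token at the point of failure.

t

step 1: stack=$ <S>  input=t t p $  — expand <S> → <L> p
step 2: stack=$ p <L>  input=t t p $  — expand <L> → <H> t p
step 3: stack=$ p p t <H>  input=t t p $  — expand <H> → λ
step 4: stack=$ p p t  input=t t p $  — match t
step 5: stack=$ p p  input=t p $  — error: top is terminal p but lookahead is t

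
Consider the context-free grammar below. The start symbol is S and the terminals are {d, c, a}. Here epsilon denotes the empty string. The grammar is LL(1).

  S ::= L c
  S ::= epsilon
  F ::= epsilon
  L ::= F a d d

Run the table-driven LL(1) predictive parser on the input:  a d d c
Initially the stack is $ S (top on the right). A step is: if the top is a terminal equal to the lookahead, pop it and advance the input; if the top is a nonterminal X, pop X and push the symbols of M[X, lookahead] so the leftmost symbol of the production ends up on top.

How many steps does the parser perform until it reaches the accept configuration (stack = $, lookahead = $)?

7

     Stack        Input      Action
  1  $ S          a d d c $  expand S ::= L c
  2  $ c L        a d d c $  expand L ::= F a d d
  3  $ c d d a F  a d d c $  expand F ::= epsilon
  4  $ c d d a    a d d c $  match a
  5  $ c d d      d d c $    match d
  6  $ c d        d c $      match d
  7  $ c          c $        match c
Accept reached after 7 steps.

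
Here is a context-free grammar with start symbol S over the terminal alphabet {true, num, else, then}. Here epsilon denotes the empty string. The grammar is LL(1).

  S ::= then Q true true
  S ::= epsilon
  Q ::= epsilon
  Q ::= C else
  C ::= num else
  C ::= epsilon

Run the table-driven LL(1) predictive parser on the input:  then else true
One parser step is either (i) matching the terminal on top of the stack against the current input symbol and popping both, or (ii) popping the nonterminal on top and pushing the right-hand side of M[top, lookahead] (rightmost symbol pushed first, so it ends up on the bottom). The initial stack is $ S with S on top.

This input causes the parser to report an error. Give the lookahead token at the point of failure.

     Stack               Input             Action
  1  $ S                 then else true $  expand S ::= then Q true true
  2  $ true true Q then  then else true $  match then
  3  $ true true Q       else true $       expand Q ::= C else
  4  $ true true else C  else true $       expand C ::= epsilon
  5  $ true true else    else true $       match else
  6  $ true true         true $            match true
  7  $ true              $                 error: top is terminal true but lookahead is $

$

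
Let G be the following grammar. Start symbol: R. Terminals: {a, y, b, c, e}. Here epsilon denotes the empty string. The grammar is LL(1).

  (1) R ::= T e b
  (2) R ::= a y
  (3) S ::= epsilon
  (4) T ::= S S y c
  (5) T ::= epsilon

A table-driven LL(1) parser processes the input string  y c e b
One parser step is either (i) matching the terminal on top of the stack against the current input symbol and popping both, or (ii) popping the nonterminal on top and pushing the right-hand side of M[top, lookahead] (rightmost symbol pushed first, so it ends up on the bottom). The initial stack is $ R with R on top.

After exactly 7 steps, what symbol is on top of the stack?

     Stack          Input      Action
  1  $ R            y c e b $  expand R ::= T e b
  2  $ b e T        y c e b $  expand T ::= S S y c
  3  $ b e c y S S  y c e b $  expand S ::= epsilon
  4  $ b e c y S    y c e b $  expand S ::= epsilon
  5  $ b e c y      y c e b $  match y
  6  $ b e c        c e b $    match c
  7  $ b e          e b $      match e
Stack after step 7: $ b (top = b).

b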